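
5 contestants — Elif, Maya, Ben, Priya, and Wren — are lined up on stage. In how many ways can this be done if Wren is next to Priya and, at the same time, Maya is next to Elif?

Treat {Wren,Priya} as one block (2 orders) and {Maya,Elif} as another (2 orders).
That leaves 3 units to arrange: 2 × 2 × 3! = 4 × 6 = 24.

24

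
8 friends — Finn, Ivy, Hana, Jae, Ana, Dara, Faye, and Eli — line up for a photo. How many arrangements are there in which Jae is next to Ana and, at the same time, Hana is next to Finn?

2880

Treat {Jae,Ana} as one block (2 orders) and {Hana,Finn} as another (2 orders).
That leaves 6 units to arrange: 2 × 2 × 6! = 4 × 720 = 2880.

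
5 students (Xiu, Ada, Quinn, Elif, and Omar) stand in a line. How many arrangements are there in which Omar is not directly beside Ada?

72

Of the 5! = 120 arrangements, those with Omar and Ada adjacent number 2 × 4! = 48 (treat the pair as a block with 2 internal orders).
So 120 − 48 = 72 arrangements keep them apart.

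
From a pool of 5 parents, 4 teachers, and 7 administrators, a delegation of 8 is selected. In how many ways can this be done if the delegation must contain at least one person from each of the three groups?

Total 8-person selections from all 16: C(16,8) = 12870.
Selections missing a whole group: no parents → C(11,8) = 165; no teachers → C(12,8) = 495; no administrators → C(9,8) = 9.
Add back selections omitting two groups (i.e. drawn from a single group): C(5,8) + C(4,8) + C(7,8) = 0.
By inclusion–exclusion: 12870 − 669 + 0 = 12201.

12201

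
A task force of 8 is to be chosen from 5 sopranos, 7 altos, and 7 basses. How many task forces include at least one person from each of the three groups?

71589

With no constraint there are C(19,8) = 75582 possible selections.
Selections missing a whole group: no sopranos → C(14,8) = 3003; no altos → C(12,8) = 495; no basses → C(12,8) = 495.
Add back selections omitting two groups (i.e. drawn from a single group): C(5,8) + C(7,8) + C(7,8) = 0.
By inclusion–exclusion: 75582 − 3993 + 0 = 71589.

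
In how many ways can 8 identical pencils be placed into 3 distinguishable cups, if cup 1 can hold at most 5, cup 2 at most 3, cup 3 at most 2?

Without the upper bounds there are C(10,2) = 45 ways to split 8 among 3 cups.
Subtract solutions that violate a single cap (substitute x_i' = x_i − (cap_i+1)): x_1 ≥ 6 gives C(4,2) = 6; x_2 ≥ 4 gives C(6,2) = 15; x_3 ≥ 3 gives C(7,2) = 21. Together 42.
Add back pairs where two caps are both exceeded: 0 + 0 + 3 = 3.
By inclusion–exclusion the count is 45 − 42 + 3 = 6.

6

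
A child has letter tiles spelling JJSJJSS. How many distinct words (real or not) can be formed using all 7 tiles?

Letter multiplicities in JJSJJSS: J×4, S×3.
The number of distinct arrangements is 7!/(4!·3!) = 5040/144 = 35.

35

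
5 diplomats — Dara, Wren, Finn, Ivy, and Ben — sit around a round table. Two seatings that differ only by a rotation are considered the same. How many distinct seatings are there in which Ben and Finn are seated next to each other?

12

Glue Ben and Finn into a block (2 internal orders). Seating 4 units around a circle gives (3)! arrangements.
So 2 × (3)! = 2 × 6 = 12.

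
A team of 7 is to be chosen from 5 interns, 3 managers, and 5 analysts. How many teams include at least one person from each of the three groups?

With no constraint there are C(13,7) = 1716 possible selections.
Subtract selections that omit an entire group: no interns → C(8,7) = 8; no managers → C(10,7) = 120; no analysts → C(8,7) = 8.
Add back selections omitting two groups (i.e. drawn from a single group): C(5,7) + C(3,7) + C(5,7) = 0.
By inclusion–exclusion: 1716 − 136 + 0 = 1580.

1580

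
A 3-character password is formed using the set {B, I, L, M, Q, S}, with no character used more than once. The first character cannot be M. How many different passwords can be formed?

The first character has 6−1 = 5 choices (anything except M).
The remaining 2 characters are filled from the other 5 symbols without repetition: 5 × 4 = 20.
Total: 5 × 20 = 100.

100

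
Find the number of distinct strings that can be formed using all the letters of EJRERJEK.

1680

Letter multiplicities in EJRERJEK: E×3, J×2, K×1, R×2.
So there are 8! / (3!·2!·2!) = 1680 distinguishable arrangements.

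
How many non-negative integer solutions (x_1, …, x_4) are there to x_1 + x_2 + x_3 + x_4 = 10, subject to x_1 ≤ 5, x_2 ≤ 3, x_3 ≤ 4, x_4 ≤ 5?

82

Without the upper bounds there are C(13,3) = 286 ways to split 10 among 4 variables.
Subtract solutions that violate a single cap (substitute x_i' = x_i − (cap_i+1)): x_1 ≥ 6 gives C(7,3) = 35; x_2 ≥ 4 gives C(9,3) = 84; x_3 ≥ 5 gives C(8,3) = 56; x_4 ≥ 6 gives C(7,3) = 35. Together 210.
Add back pairs where two caps are both exceeded: 1 + 0 + 0 + 4 + 1 + 0 = 6.
By inclusion–exclusion the count is 286 − 210 + 6 = 82.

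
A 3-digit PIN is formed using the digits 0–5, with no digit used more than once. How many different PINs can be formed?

Choose and order 3 of the 6 symbols: the first digit has 6 options, the next 5, then 4.
That product is 6 × 5 × 4 = 120.

120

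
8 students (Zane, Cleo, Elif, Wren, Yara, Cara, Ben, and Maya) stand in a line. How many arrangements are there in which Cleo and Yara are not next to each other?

Of the 8! = 40320 arrangements, those with Cleo and Yara adjacent number 2 × 7! = 10080 (treat the pair as a block with 2 internal orders).
So 40320 − 10080 = 30240 arrangements keep them apart.

30240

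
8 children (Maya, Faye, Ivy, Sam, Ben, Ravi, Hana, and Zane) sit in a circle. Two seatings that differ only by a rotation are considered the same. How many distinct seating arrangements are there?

5040

Seat Maya anywhere (absorbing the rotational symmetry), then permute the other 7: (7)! = 5040.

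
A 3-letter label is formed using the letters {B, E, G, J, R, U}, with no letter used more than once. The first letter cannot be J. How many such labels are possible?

100

The first letter has 6−1 = 5 choices (anything except J).
The remaining 2 letters are filled from the other 5 symbols without repetition: 5 × 4 = 20.
Total: 5 × 20 = 100.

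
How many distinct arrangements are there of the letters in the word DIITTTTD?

420

The 8 letters of DIITTTTD have repeats: D appearing twice, I appearing twice, and T appearing 4 times.
Dividing 8! = 40320 by 4!·2!·2! = 96 for the repeated letters gives 420.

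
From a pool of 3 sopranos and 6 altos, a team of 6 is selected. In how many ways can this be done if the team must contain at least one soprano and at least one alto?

83

Total 6-person selections from all 9: C(9,6) = 84.
Subtract selections that omit an entire group: no sopranos → C(6,6) = 1; no altos → C(3,6) = 0.
Both groups omitted at once is impossible, so 84 − 1 = 83.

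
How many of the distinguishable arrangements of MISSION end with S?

360

With the last slot taken by S, it remains to arrange the other 6 letters (MISION).
Those 6 letters have I appearing twice, giving (6)!/(2!) = 360.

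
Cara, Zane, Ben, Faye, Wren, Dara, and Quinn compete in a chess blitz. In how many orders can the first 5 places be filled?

There are 7 choices for 1st place, 6 for 2nd, and so on down to 3 for position 5.
That gives 7 × 6 × 5 × 4 × 3 = 2520.

2520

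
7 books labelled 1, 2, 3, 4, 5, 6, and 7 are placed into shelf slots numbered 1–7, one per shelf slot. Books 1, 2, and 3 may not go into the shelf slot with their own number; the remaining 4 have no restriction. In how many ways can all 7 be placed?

Let Aᵢ (for i ∈ {1, 2, 3}) be the placements that put book i in its forbidden shelf slot. Any j of these fix j positions, leaving (7−j)! ways to fill the rest, and there are C(3,j) ways to pick which j.
By inclusion–exclusion, the number of valid placements is Σ_{j=0}^{3} (−1)^j C(3,j)·(7−j)!.
Computing: 5040 − 2160 + 360 − 24 = 3216.

3216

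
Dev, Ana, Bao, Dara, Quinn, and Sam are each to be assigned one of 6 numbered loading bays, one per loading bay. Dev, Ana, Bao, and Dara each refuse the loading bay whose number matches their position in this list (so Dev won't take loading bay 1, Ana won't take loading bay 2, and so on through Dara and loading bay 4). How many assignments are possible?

362

Let Aᵢ (for 1 ≤ i ≤ 4) be the placements that put person i in their forbidden loading bay. Any j of these fix j positions, leaving (6−j)! ways to fill the rest, and there are C(4,j) ways to pick which j.
By inclusion–exclusion, the number of valid placements is Σ_{j=0}^{4} (−1)^j C(4,j)·(6−j)!.
Computing: 720 − 480 + 144 − 24 + 2 = 362.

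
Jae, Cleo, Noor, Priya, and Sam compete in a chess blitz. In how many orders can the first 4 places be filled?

This is an ordered selection of 4 from 5: P(5,4).
That gives 5 × 4 × 3 × 2 = 120.

120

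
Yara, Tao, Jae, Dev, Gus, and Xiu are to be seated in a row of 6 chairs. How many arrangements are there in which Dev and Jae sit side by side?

240

Glue Dev and Jae into one block (2 internal orders), leaving 5 units to arrange in a row.
That gives 2 × 5! = 2 × 120 = 240.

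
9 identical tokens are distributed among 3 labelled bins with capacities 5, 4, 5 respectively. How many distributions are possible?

20

Without the upper bounds there are C(11,2) = 55 ways to split 9 among 3 bins.
Subtract solutions that violate a single cap (substitute x_i' = x_i − (cap_i+1)): x_1 ≥ 6 gives C(5,2) = 10; x_2 ≥ 5 gives C(6,2) = 15; x_3 ≥ 6 gives C(5,2) = 10. Together 35.
No two caps can be exceeded simultaneously, so the pair terms are all 0.
By inclusion–exclusion the count is 55 − 35 + 0 = 20.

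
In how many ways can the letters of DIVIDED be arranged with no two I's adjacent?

Total arrangements of DIVIDED: 7!/(3!·2!) = 420.
If the two I's are adjacent, glue them into one block, leaving 6 items to arrange: (6)!/(3!) = 120 ways.
Subtracting, 420 − 120 = 300 arrangements keep the I's apart.

300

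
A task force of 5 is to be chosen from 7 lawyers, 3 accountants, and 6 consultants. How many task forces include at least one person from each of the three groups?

Unrestricted: C(16,5) = 4368 ways to pick any 5 of the 16.
Selections missing a whole group: no lawyers → C(9,5) = 126; no accountants → C(13,5) = 1287; no consultants → C(10,5) = 252.
Add back selections omitting two groups (i.e. drawn from a single group): C(7,5) + C(3,5) + C(6,5) = 27.
By inclusion–exclusion: 4368 − 1665 + 27 = 2730.

2730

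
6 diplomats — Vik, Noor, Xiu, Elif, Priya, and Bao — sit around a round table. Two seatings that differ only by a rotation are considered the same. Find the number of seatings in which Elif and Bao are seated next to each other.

Glue Elif and Bao into a block (2 internal orders). Seating 5 units around a circle gives (4)! arrangements.
So 2 × (4)! = 2 × 24 = 48.

48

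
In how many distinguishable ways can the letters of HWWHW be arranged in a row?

10

HWWHW has 5 letters with H appearing twice and W appearing 3 times.
So there are 5! / (3!·2!) = 10 distinguishable arrangements.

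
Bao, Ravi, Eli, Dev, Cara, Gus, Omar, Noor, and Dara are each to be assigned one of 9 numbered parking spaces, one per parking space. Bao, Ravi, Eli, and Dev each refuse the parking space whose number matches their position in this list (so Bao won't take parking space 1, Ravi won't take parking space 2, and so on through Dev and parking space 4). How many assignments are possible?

229080

Let Aᵢ (for 1 ≤ i ≤ 4) be the placements that put person i in their forbidden parking space. Any j of these fix j positions, leaving (9−j)! ways to fill the rest, and there are C(4,j) ways to pick which j.
By inclusion–exclusion, the number of valid placements is Σ_{j=0}^{4} (−1)^j C(4,j)·(9−j)!.
Computing: 362880 − 161280 + 30240 − 2880 + 120 = 229080.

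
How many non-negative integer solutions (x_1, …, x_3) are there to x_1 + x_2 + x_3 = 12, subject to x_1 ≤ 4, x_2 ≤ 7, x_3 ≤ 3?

6

Without the upper bounds there are C(14,2) = 91 ways to split 12 among 3 variables.
Subtract solutions that violate a single cap (substitute x_i' = x_i − (cap_i+1)): x_1 ≥ 5 gives C(9,2) = 36; x_2 ≥ 8 gives C(6,2) = 15; x_3 ≥ 4 gives C(10,2) = 45. Together 96.
Add back pairs where two caps are both exceeded: 0 + 10 + 1 = 11.
By inclusion–exclusion the count is 91 − 96 + 11 = 6.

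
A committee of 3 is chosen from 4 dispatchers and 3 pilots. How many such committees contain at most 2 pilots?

Split by how many pilots are chosen (0 through 2).
Sum: C(3,0)·C(4,3) + C(3,1)·C(4,2) + C(3,2)·C(4,1) = 4 + 18 + 12 = 34.

34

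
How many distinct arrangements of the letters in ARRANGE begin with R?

360

Fix R in the first position and arrange the remaining 6 letters.
Those 6 letters have A appearing twice, giving (6)!/(2!) = 360.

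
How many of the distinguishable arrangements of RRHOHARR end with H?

210

With the last slot taken by H, it remains to arrange the other 7 letters (RROHARR).
Those 7 letters have R appearing 4 times, giving (7)!/(4!) = 210.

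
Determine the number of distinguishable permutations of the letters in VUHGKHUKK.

The 9 letters of VUHGKHUKK have repeats: H appearing twice, K appearing 3 times, and U appearing twice.
So there are 9! / (3!·2!·2!) = 15120 distinguishable arrangements.

15120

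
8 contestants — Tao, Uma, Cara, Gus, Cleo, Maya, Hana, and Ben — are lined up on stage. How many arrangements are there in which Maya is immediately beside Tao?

Glue Maya and Tao into one block (2 internal orders), leaving 7 units to arrange in a row.
That gives 2 × 7! = 2 × 5040 = 10080.

10080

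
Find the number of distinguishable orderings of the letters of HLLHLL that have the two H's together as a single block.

Treat the 2 copies of H as a single block. The multiset to arrange is then {HH, L, L, L, L}, 5 items in all.
That gives (5)!/(4!) = 5 arrangements.

5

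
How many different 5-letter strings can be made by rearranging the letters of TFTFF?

10

Letter multiplicities in TFTFF: F×3, T×2.
Dividing 5! = 120 by 3!·2! = 12 for the repeated letters gives 10.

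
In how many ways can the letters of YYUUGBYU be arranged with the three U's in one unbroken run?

Treat the 3 copies of U as a single block. The multiset to arrange is then {UUU, B, G, Y, Y, Y}, 6 items in all.
That gives (6)!/(3!) = 120 arrangements.

120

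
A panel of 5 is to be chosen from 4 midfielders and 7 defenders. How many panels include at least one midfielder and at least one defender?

441

Total 5-person selections from all 11: C(11,5) = 462.
Selections missing a whole group: no midfielders → C(7,5) = 21; no defenders → C(4,5) = 0.
Both groups omitted at once is impossible, so 462 − 21 = 441.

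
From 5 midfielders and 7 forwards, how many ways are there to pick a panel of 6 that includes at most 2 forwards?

Split by how many forwards are chosen (0 through 2).
Sum: C(7,0)·C(5,6) + C(7,1)·C(5,5) + C(7,2)·C(5,4) = 0 + 7 + 105 = 112.

112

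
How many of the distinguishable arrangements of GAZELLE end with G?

With the last slot taken by G, it remains to arrange the other 6 letters (AZELLE).
Those 6 letters have E appearing twice and L appearing twice, giving (6)!/(2!·2!) = 180.

180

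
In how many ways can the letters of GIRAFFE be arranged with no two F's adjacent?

1800

There are 7!/(2!) = 2520 arrangements of GIRAFFE in total.
If the two F's are adjacent, glue them into one block, leaving 6 items to arrange: (6)! = 720 ways.
Hence 2520 − 720 = 1800.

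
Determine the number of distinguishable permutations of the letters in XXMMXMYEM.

2520

XXMMXMYEM has 9 letters with M appearing 4 times and X appearing 3 times.
The number of distinct arrangements is 9!/(4!·3!) = 362880/144 = 2520.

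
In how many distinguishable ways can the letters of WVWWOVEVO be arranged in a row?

5040

Letter multiplicities in WVWWOVEVO: E×1, O×2, V×3, W×3.
So there are 9! / (3!·3!·2!) = 5040 distinguishable arrangements.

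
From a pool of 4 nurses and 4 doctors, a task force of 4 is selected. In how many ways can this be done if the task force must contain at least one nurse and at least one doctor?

68

Total 4-person selections from all 8: C(8,4) = 70.
Selections missing a whole group: no nurses → C(4,4) = 1; no doctors → C(4,4) = 1.
Both groups omitted at once is impossible, so 70 − 2 = 68.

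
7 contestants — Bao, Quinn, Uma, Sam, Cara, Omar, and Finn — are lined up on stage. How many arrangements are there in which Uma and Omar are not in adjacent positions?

3600

There are 7! = 5040 arrangements in all. If Uma and Omar are adjacent, merging them into one block gives 2·(6)! = 1440 arrangements.
Complementary counting: 5040 − 1440 = 3600.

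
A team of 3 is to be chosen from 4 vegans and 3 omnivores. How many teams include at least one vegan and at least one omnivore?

Unrestricted: C(7,3) = 35 ways to pick any 3 of the 7.
Selections missing a whole group: no vegans → C(3,3) = 1; no omnivores → C(4,3) = 4.
Both groups omitted at once is impossible, so 35 − 5 = 30.

30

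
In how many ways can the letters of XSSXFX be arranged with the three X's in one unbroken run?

12

Treat the 3 copies of X as a single block. The multiset to arrange is then {XXX, F, S, S}, 4 items in all.
That gives (4)!/(2!) = 12 arrangements.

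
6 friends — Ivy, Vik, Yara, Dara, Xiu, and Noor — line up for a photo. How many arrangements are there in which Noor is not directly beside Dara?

480

There are 6! = 720 arrangements in all. If Noor and Dara are adjacent, merging them into one block gives 2·(5)! = 240 arrangements.
Complementary counting: 720 − 240 = 480.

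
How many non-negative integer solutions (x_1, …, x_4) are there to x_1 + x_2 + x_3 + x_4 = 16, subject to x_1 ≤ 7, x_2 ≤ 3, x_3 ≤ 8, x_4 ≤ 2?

Ignoring the caps, the number of non-negative solutions to x_1+…+x_4 = 16 is C(19,3) = 969.
Subtract solutions that violate a single cap (substitute x_i' = x_i − (cap_i+1)): x_1 ≥ 8 gives C(11,3) = 165; x_2 ≥ 4 gives C(15,3) = 455; x_3 ≥ 9 gives C(10,3) = 120; x_4 ≥ 3 gives C(16,3) = 560. Together 1300.
Add back pairs where two caps are both exceeded: 35 + 0 + 56 + 20 + 220 + 35 = 366.
Subtract triples: 0 + 4 + 0 + 1 = 5.
By inclusion–exclusion the count is 969 − 1300 + 366 − 5 = 30.

30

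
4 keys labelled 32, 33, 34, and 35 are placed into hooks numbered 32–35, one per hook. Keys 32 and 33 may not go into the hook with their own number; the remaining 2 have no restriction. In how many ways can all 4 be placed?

14

Let Aᵢ (for i ∈ {32, 33}) be the placements that put key i in its forbidden hook. Any j of these fix j positions, leaving (4−j)! ways to fill the rest, and there are C(2,j) ways to pick which j.
By inclusion–exclusion, the number of valid placements is Σ_{j=0}^{2} (−1)^j C(2,j)·(4−j)!.
Computing: 24 − 12 + 2 = 14.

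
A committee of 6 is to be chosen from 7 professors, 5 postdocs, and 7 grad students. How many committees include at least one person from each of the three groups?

22295

Total 6-person selections from all 19: C(19,6) = 27132.
Selections missing a whole group: no professors → C(12,6) = 924; no postdocs → C(14,6) = 3003; no grad students → C(12,6) = 924.
Add back selections omitting two groups (i.e. drawn from a single group): C(7,6) + C(5,6) + C(7,6) = 14.
By inclusion–exclusion: 27132 − 4851 + 14 = 22295.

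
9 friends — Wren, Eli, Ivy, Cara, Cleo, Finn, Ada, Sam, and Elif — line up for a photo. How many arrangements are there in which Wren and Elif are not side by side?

282240

There are 9! = 362880 arrangements in all. If Wren and Elif are adjacent, merging them into one block gives 2·(8)! = 80640 arrangements.
So 362880 − 80640 = 282240 arrangements keep them apart.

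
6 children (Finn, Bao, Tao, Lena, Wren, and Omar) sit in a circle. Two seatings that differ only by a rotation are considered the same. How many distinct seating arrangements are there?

120

Seat Finn anywhere (absorbing the rotational symmetry), then permute the other 5: (5)! = 120.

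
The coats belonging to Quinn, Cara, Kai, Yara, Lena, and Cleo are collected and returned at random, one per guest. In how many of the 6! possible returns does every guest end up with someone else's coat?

This is the derangement count D_6: permutations of 6 items with no fixed point.
By inclusion–exclusion this is Σ_{j=0}^{6} (−1)^j C(6,j)·(6−j)!.
Computing: 720 − 720 + 360 − 120 + 30 − 6 + 1 = 265.

265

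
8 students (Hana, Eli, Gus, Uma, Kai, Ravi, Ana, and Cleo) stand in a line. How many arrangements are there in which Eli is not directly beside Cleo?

Of the 8! = 40320 arrangements, those with Eli and Cleo adjacent number 2 × 7! = 10080 (treat the pair as a block with 2 internal orders).
So 40320 − 10080 = 30240 arrangements keep them apart.

30240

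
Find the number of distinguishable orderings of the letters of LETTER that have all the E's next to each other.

60

Treat the 2 copies of E as a single block. The multiset to arrange is then {EE, L, R, T, T}, 5 items in all.
That gives (5)!/(2!) = 60 arrangements.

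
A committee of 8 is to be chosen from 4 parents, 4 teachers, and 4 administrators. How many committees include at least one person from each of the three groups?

Total 8-person selections from all 12: C(12,8) = 495.
Selections missing a whole group: no parents → C(8,8) = 1; no teachers → C(8,8) = 1; no administrators → C(8,8) = 1.
Add back selections omitting two groups (i.e. drawn from a single group): C(4,8) + C(4,8) + C(4,8) = 0.
By inclusion–exclusion: 495 − 3 + 0 = 492.

492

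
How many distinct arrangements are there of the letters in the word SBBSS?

Letter multiplicities in SBBSS: B×2, S×3.
The number of distinct arrangements is 5!/(3!·2!) = 120/12 = 10.

10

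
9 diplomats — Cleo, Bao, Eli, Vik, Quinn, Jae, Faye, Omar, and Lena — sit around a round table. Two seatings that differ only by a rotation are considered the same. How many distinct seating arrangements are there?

Fix one person's seat to break rotational symmetry; the remaining 8 people can be arranged in (8)! = 40320 ways.

40320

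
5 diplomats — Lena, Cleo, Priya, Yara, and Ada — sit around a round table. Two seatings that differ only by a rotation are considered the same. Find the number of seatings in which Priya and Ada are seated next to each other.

Treat {Priya, Ada} as one unit (2 internal orders) and seat the resulting 4 units around the table: (3)! circular arrangements.
So 2 × (3)! = 2 × 6 = 12.

12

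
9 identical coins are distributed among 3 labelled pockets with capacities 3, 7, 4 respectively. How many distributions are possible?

Ignoring the caps, the number of non-negative solutions to x_1+…+x_3 = 9 is C(11,2) = 55.
Subtract solutions that violate a single cap (substitute x_i' = x_i − (cap_i+1)): x_1 ≥ 4 gives C(7,2) = 21; x_2 ≥ 8 gives C(3,2) = 3; x_3 ≥ 5 gives C(6,2) = 15. Together 39.
Add back pairs where two caps are both exceeded: 0 + 1 + 0 = 1.
By inclusion–exclusion the count is 55 − 39 + 1 = 17.

17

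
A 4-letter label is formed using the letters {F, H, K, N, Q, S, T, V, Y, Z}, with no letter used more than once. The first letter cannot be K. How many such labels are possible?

4536

The first letter has 10−1 = 9 choices (anything except K).
The remaining 3 letters are filled from the other 9 symbols without repetition: 9 × 8 × 7 = 504.
Total: 9 × 504 = 4536.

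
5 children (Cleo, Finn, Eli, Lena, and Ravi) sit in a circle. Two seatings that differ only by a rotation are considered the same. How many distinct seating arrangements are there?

Around a circle, 5 distinct people have 5!/5 = (4)! = 24 rotationally distinct seatings.

24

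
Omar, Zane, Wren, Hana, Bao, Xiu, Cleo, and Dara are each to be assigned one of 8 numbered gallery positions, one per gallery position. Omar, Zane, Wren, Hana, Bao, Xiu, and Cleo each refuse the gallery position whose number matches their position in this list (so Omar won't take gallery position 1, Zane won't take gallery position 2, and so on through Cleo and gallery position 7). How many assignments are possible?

16687

Let Aᵢ (for 1 ≤ i ≤ 7) be the placements that put person i in their forbidden gallery position. Any j of these fix j positions, leaving (8−j)! ways to fill the rest, and there are C(7,j) ways to pick which j.
By inclusion–exclusion, the number of valid placements is Σ_{j=0}^{7} (−1)^j C(7,j)·(8−j)!.
Computing: 40320 − 35280 + 15120 − 4200 + 840 − 126 + 14 − 1 = 16687.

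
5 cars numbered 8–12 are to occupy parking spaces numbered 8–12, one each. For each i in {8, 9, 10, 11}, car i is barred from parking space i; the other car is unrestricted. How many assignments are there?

Let Aᵢ (for 8 ≤ i ≤ 11) be the placements that put car i in its forbidden parking space. Any j of these fix j positions, leaving (5−j)! ways to fill the rest, and there are C(4,j) ways to pick which j.
By inclusion–exclusion, the number of valid placements is Σ_{j=0}^{4} (−1)^j C(4,j)·(5−j)!.
Computing: 120 − 96 + 36 − 8 + 1 = 53.

53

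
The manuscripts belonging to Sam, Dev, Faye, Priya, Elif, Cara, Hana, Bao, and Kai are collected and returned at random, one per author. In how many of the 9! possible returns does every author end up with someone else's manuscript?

133496

Let Aᵢ be the assignments in which author i gets their own manuscript. We want the size of the complement of A₁∪…∪A_9.
By inclusion–exclusion this is Σ_{j=0}^{9} (−1)^j C(9,j)·(9−j)!.
Computing: 362880 − 362880 + 181440 − 60480 + 15120 − 3024 + 504 − 72 + 9 − 1 = 133496.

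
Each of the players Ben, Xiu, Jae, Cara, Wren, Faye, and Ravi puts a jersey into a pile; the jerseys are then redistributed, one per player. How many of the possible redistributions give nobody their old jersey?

1854

Count assignments avoiding every fixed point. For any j of the 7 players fixed to their old jersey, the other 7−j can be arranged in (7−j)! ways.
By inclusion–exclusion this is Σ_{j=0}^{7} (−1)^j C(7,j)·(7−j)!.
Computing: 5040 − 5040 + 2520 − 840 + 210 − 42 + 7 − 1 = 1854.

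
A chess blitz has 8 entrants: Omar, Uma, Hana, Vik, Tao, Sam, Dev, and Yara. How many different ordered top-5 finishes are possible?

There are 8 choices for 1st place, 7 for 2nd, and so on down to 4 for position 5.
That gives 8 × 7 × 6 × 5 × 4 = 6720.

6720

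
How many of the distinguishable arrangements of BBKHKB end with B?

Fix B in the last position and arrange the remaining 5 letters.
Those 5 letters have B appearing twice and K appearing twice, giving (5)!/(2!·2!) = 30.

30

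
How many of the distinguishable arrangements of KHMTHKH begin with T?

60

With the first slot taken by T, it remains to arrange the other 6 letters (KHMHKH).
Those 6 letters have H appearing 3 times and K appearing twice, giving (6)!/(3!·2!) = 60.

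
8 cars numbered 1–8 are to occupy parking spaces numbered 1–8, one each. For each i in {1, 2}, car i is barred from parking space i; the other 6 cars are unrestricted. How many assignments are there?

30960

Let Aᵢ (for i ∈ {1, 2}) be the placements that put car i in its forbidden parking space. Any j of these fix j positions, leaving (8−j)! ways to fill the rest, and there are C(2,j) ways to pick which j.
By inclusion–exclusion, the number of valid placements is Σ_{j=0}^{2} (−1)^j C(2,j)·(8−j)!.
Computing: 40320 − 10080 + 720 = 30960.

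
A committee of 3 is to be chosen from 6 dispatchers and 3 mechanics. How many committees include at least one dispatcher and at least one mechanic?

63

With no constraint there are C(9,3) = 84 possible selections.
Selections missing a whole group: no dispatchers → C(3,3) = 1; no mechanics → C(6,3) = 20.
Both groups omitted at once is impossible, so 84 − 21 = 63.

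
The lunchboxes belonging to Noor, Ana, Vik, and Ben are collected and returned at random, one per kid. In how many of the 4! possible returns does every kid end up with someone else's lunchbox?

9

Let Aᵢ be the assignments in which kid i gets their own lunchbox. We want the size of the complement of A₁∪…∪A_4.
By inclusion–exclusion this is Σ_{j=0}^{4} (−1)^j C(4,j)·(4−j)!.
Computing: 24 − 24 + 12 − 4 + 1 = 9.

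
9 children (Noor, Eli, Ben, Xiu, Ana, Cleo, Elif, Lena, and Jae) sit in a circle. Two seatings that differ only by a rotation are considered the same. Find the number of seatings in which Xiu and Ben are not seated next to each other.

Without the restriction there are (8)! = 40320 seatings.
Seatings with Xiu beside Ben: treat them as a block with 2 internal orders, giving 2 × (7)! = 10080.
Subtracting, 40320 − 10080 = 30240.

30240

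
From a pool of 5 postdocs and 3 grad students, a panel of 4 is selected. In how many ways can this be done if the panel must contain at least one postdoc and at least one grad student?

With no constraint there are C(8,4) = 70 possible selections.
Selections missing a whole group: no postdocs → C(3,4) = 0; no grad students → C(5,4) = 5.
Both groups omitted at once is impossible, so 70 − 5 = 65.

65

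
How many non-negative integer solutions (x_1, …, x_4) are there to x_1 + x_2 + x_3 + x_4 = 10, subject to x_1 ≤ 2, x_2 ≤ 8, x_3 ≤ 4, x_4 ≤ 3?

By stars and bars, unrestricted non-negative solutions to x_1+…+x_4 = 10 number C(10+3,3) = 286.
Subtract solutions that violate a single cap (substitute x_i' = x_i − (cap_i+1)): x_1 ≥ 3 gives C(10,3) = 120; x_2 ≥ 9 gives C(4,3) = 4; x_3 ≥ 5 gives C(8,3) = 56; x_4 ≥ 4 gives C(9,3) = 84. Together 264.
Add back pairs where two caps are both exceeded: 0 + 10 + 20 + 0 + 0 + 4 = 34.
By inclusion–exclusion the count is 286 − 264 + 34 = 56.

56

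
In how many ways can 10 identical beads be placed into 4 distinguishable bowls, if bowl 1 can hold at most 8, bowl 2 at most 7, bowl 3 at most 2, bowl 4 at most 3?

88

Without the upper bounds there are C(13,3) = 286 ways to split 10 among 4 bowls.
Subtract solutions that violate a single cap (substitute x_i' = x_i − (cap_i+1)): x_1 ≥ 9 gives C(4,3) = 4; x_2 ≥ 8 gives C(5,3) = 10; x_3 ≥ 3 gives C(10,3) = 120; x_4 ≥ 4 gives C(9,3) = 84. Together 218.
Add back pairs where two caps are both exceeded: 0 + 0 + 0 + 0 + 0 + 20 = 20.
By inclusion–exclusion the count is 286 − 218 + 20 = 88.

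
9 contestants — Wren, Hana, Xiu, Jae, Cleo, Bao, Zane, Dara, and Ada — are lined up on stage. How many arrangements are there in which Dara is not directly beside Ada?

There are 9! = 362880 arrangements in all. If Dara and Ada are adjacent, merging them into one block gives 2·(8)! = 80640 arrangements.
So 362880 − 80640 = 282240 arrangements keep them apart.

282240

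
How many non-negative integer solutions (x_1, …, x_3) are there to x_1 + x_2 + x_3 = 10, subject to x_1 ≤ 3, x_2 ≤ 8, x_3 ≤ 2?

Ignoring the caps, the number of non-negative solutions to x_1+…+x_3 = 10 is C(12,2) = 66.
Subtract solutions that violate a single cap (substitute x_i' = x_i − (cap_i+1)): x_1 ≥ 4 gives C(8,2) = 28; x_2 ≥ 9 gives C(3,2) = 3; x_3 ≥ 3 gives C(9,2) = 36. Together 67.
Add back pairs where two caps are both exceeded: 0 + 10 + 0 = 10.
By inclusion–exclusion the count is 66 − 67 + 10 = 9.

9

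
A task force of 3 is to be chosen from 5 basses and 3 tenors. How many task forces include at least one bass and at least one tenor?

45

With no constraint there are C(8,3) = 56 possible selections.
Selections missing a whole group: no basses → C(3,3) = 1; no tenors → C(5,3) = 10.
Both groups omitted at once is impossible, so 56 − 11 = 45.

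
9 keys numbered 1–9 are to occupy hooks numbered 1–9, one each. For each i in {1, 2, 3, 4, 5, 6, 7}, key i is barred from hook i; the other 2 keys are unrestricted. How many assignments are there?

Let Aᵢ (for 1 ≤ i ≤ 7) be the placements that put key i in its forbidden hook. Any j of these fix j positions, leaving (9−j)! ways to fill the rest, and there are C(7,j) ways to pick which j.
By inclusion–exclusion, the number of valid placements is Σ_{j=0}^{7} (−1)^j C(7,j)·(9−j)!.
Computing: 362880 − 282240 + 105840 − 25200 + 4200 − 504 + 42 − 2 = 165016.

165016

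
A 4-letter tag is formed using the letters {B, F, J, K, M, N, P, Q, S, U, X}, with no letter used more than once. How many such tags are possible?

With no repetition, fill the 4 letters in order: 11 choices, then 10, down to 8.
That product is 11 × 10 × 9 × 8 = 7920.

7920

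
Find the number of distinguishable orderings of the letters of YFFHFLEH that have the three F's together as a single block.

Treat the 3 copies of F as a single block. The multiset to arrange is then {FFF, E, H, H, L, Y}, 6 items in all.
That gives (6)!/(2!) = 360 arrangements.

360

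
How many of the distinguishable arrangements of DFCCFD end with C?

With the last slot taken by C, it remains to arrange the other 5 letters (DFCFD).
Those 5 letters have D appearing twice and F appearing twice, giving (5)!/(2!·2!) = 30.

30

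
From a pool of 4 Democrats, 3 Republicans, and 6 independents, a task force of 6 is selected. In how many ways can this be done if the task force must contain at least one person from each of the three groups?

Total 6-person selections from all 13: C(13,6) = 1716.
Subtract selections that omit an entire group: no Democrats → C(9,6) = 84; no Republicans → C(10,6) = 210; no independents → C(7,6) = 7.
Add back selections omitting two groups (i.e. drawn from a single group): C(4,6) + C(3,6) + C(6,6) = 1.
By inclusion–exclusion: 1716 − 301 + 1 = 1416.

1416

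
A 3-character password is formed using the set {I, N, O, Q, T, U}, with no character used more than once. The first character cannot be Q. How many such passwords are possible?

The first character has 6−1 = 5 choices (anything except Q).
The remaining 2 characters are filled from the other 5 symbols without repetition: 5 × 4 = 20.
Total: 5 × 20 = 100.

100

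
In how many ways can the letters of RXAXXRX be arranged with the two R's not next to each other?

There are 7!/(4!·2!) = 105 arrangements of RXAXXRX in total.
Arrangements with the R's together: treat RR as one letter, giving (6)!/(4!) = 30.
Hence 105 − 30 = 75.

75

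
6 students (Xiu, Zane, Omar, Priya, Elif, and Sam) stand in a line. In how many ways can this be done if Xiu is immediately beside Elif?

240

Glue Xiu and Elif into one block (2 internal orders), leaving 5 units to arrange in a row.
So the count is 2·(5)! = 240.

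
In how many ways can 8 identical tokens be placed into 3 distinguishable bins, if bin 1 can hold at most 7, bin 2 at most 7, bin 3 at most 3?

28

Ignoring the caps, the number of non-negative solutions to x_1+…+x_3 = 8 is C(10,2) = 45.
Subtract solutions that violate a single cap (substitute x_i' = x_i − (cap_i+1)): x_1 ≥ 8 gives C(2,2) = 1; x_2 ≥ 8 gives C(2,2) = 1; x_3 ≥ 4 gives C(6,2) = 15. Together 17.
No two caps can be exceeded simultaneously, so the pair terms are all 0.
By inclusion–exclusion the count is 45 − 17 + 0 = 28.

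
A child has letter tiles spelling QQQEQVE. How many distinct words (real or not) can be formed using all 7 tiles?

Letter multiplicities in QQQEQVE: E×2, Q×4, V×1.
Dividing 7! = 5040 by 4!·2! = 48 for the repeated letters gives 105.

105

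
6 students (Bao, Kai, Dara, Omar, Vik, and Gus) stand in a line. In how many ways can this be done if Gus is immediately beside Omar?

Treat {Gus, Omar} as a single unit. There are 5 units to order, and the pair itself can be ordered 2 ways.
So the count is 2·(5)! = 240.

240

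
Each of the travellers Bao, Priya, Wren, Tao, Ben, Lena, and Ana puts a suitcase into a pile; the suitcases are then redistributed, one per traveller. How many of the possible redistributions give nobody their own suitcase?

Count assignments avoiding every fixed point. For any j of the 7 travellers fixed to their own suitcase, the other 7−j can be arranged in (7−j)! ways.
By inclusion–exclusion this is Σ_{j=0}^{7} (−1)^j C(7,j)·(7−j)!.
Computing: 5040 − 5040 + 2520 − 840 + 210 − 42 + 7 − 1 = 1854.

1854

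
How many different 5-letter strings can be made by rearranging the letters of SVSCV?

30

SVSCV has 5 letters with S appearing twice and V appearing twice.
Dividing 5! = 120 by 2!·2! = 4 for the repeated letters gives 30.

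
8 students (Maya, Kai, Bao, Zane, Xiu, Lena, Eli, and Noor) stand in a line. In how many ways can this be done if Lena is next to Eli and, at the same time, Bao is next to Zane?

Treat {Lena,Eli} as one block (2 orders) and {Bao,Zane} as another (2 orders).
That leaves 6 units to arrange: 2 × 2 × 6! = 4 × 720 = 2880.

2880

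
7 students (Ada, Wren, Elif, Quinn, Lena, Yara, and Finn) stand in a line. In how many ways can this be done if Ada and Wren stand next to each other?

Treat {Ada, Wren} as a single unit. There are 6 units to order, and the pair itself can be ordered 2 ways.
That gives 2 × 6! = 2 × 720 = 1440.

1440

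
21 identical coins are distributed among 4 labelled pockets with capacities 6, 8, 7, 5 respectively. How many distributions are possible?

56

Without the upper bounds there are C(24,3) = 2024 ways to split 21 among 4 pockets.
Subtract solutions that violate a single cap (substitute x_i' = x_i − (cap_i+1)): x_1 ≥ 7 gives C(17,3) = 680; x_2 ≥ 9 gives C(15,3) = 455; x_3 ≥ 8 gives C(16,3) = 560; x_4 ≥ 6 gives C(18,3) = 816. Together 2511.
Add back pairs where two caps are both exceeded: 56 + 84 + 165 + 35 + 84 + 120 = 544.
Subtract triples: 0 + 0 + 1 + 0 = 1.
By inclusion–exclusion the count is 2024 − 2511 + 544 − 1 = 56.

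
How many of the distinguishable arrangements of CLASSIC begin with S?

360

With the first slot taken by S, it remains to arrange the other 6 letters (CLASIC).
Those 6 letters have C appearing twice, giving (6)!/(2!) = 360.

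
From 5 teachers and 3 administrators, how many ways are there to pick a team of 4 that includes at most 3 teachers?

65

Split by how many teachers are chosen (0 through 3).
Sum: C(5,0)·C(3,4) + C(5,1)·C(3,3) + C(5,2)·C(3,2) + C(5,3)·C(3,1) = 0 + 5 + 30 + 30 = 65.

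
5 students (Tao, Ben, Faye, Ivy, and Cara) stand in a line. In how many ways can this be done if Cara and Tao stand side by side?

48

Place the 3 others and the Cara-Tao pair as 4 objects in a line; the pair has 2 internal arrangements.
That gives 2 × 4! = 2 × 24 = 48.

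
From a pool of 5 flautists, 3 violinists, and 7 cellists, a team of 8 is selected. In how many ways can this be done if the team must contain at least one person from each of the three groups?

5894

Unrestricted: C(15,8) = 6435 ways to pick any 8 of the 15.
Selections missing a whole group: no flautists → C(10,8) = 45; no violinists → C(12,8) = 495; no cellists → C(8,8) = 1.
Add back selections omitting two groups (i.e. drawn from a single group): C(5,8) + C(3,8) + C(7,8) = 0.
By inclusion–exclusion: 6435 − 541 + 0 = 5894.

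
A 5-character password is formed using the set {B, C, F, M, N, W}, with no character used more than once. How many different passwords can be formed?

With no repetition, fill the 5 characters in order: 6 choices, then 5, down to 2.
6 × 5 × 4 × 3 × 2 = 720.

720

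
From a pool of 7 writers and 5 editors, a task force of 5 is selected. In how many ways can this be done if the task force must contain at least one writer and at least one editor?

770

With no constraint there are C(12,5) = 792 possible selections.
Selections missing a whole group: no writers → C(5,5) = 1; no editors → C(7,5) = 21.
Both groups omitted at once is impossible, so 792 − 22 = 770.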